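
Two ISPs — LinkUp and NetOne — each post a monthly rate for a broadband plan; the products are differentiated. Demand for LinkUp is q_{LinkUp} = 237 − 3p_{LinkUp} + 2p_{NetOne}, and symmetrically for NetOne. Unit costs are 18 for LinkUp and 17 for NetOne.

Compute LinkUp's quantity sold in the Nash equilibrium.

LinkUp's profit: π = (p_{LinkUp} − 18)(237 − 3p_{LinkUp} + 2p_{NetOne}).
∂π/∂p_{LinkUp} = 291 − 6p_{LinkUp} + 2p_{NetOne} = 0 ⇒ p_{LinkUp} = 48.5 + (1/3)p_{NetOne}.
Similarly p_{NetOne} = 48 + (1/3)p_{LinkUp}.
Substituting the second reaction function into the first: p_{LinkUp} = 48.5 + (1/3)(48 + (1/3)p_{LinkUp}), which gives (8/9)p_{LinkUp} = 64.5 ⇒ p_{LinkUp} = 72.5625.
Then p_{NetOne} = 48 + (1/3)·72.5625 = 72.1875.
q_{LinkUp} = 237 − 3·72.5625 + 2·72.1875 = 163.6875.

163.6875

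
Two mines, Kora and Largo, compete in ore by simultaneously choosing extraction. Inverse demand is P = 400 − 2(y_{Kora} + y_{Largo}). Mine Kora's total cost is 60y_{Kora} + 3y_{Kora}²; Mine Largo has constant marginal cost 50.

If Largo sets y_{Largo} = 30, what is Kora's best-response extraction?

28

Mine Kora's profit: π = y_{Kora}(400 − 2(y_{Kora} + y_{Largo})) − 60y_{Kora} − 3y_{Kora}².
∂π/∂y_{Kora} = 340 − 10y_{Kora} − 2y_{Largo} = 0, so y_{Kora} = 34 − 0.2y_{Largo}.
At y_{Largo} = 30: y_{Kora} = 34 − 0.2·30 = 28.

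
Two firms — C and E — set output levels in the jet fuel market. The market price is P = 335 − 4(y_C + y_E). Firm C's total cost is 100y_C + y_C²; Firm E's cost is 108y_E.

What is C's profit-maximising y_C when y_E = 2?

Firm C's profit: π = y_C(335 − 4(y_C + y_E)) − 100y_C − y_C².
∂π/∂y_C = 235 − 10y_C − 4y_E = 0, so y_C = 23.5 − 0.4y_E.
At y_E = 2: y_C = 23.5 − 0.4·2 = 22.7.

22.7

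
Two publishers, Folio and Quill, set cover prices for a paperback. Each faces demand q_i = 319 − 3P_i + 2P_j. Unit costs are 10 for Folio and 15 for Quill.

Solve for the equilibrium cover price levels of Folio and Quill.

88.1875, 90.0625

Folio's profit: π = (P_{Folio} − 10)(319 − 3P_{Folio} + 2P_{Quill}).
∂π/∂P_{Folio} = 349 − 6P_{Folio} + 2P_{Quill} = 0 ⇒ P_{Folio} = 349/6 + (1/3)P_{Quill}.
Similarly P_{Quill} = 182/3 + (1/3)P_{Folio}.
Plugging P_{Quill} into Folio's best response: P_{Folio} = 349/6 + (1/3)(182/3 + (1/3)P_{Folio}) ⇒ (8/9)P_{Folio} = 1411/18, so P_{Folio} = 88.1875.
Then P_{Quill} = 182/3 + (1/3)·88.1875 = 90.0625.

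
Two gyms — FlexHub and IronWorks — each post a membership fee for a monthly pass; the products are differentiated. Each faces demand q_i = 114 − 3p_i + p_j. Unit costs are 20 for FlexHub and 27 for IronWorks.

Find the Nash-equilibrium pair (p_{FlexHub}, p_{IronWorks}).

FlexHub's profit: π = (p_{FlexHub} − 20)(114 − 3p_{FlexHub} + p_{IronWorks}).
∂π/∂p_{FlexHub} = 174 − 6p_{FlexHub} + p_{IronWorks} = 0 ⇒ p_{FlexHub} = 29 + (1/6)p_{IronWorks}.
Similarly p_{IronWorks} = 32.5 + (1/6)p_{FlexHub}.
Solving the two reaction functions simultaneously: (1 − (1/6)(1/6))p_{FlexHub} = 29 + (1/6)·32.5, so (35/36)p_{FlexHub} = 413/12 and p_{FlexHub} = 35.4.
Then p_{IronWorks} = 32.5 + (1/6)·35.4 = 38.4.

35.4, 38.4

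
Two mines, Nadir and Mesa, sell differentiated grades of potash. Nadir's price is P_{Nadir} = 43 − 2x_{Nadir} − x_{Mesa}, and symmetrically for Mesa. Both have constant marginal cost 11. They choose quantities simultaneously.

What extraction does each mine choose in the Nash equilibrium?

Mine Nadir's profit: π = x_{Nadir}(43 − 2x_{Nadir} − x_{Mesa}) − 11x_{Nadir}.
∂π/∂x_{Nadir} = 32 − 4x_{Nadir} − x_{Mesa} = 0 ⇒ x_{Nadir} = 8 − 0.25x_{Mesa}.
By symmetry x_{Mesa} = x_{Nadir}; substituting into the reaction function, 1.25x_{Nadir} = 8 and x_{Nadir} = 6.4.

6.4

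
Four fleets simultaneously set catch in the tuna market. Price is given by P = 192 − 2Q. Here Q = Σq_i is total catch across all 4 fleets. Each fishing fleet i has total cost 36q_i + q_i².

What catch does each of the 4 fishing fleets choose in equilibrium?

13

A representative fishing fleet's profit is π_i = q_i(192 − 2Q) − 36q_i − q_i², with Q = q_i + Σ_{j≠i} q_j.
First-order condition: 156 − 6q_i − 2Σ_{j≠i} q_j = 0.
With identical fishing fleets, set every q_j = q: then 156 − 6q − 6q = 0, i.e. q = 156/12 = 13.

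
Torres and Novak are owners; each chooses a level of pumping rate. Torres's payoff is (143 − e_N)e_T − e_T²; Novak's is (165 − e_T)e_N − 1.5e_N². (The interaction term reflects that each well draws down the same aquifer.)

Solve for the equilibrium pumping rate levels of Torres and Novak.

52.8, 37.4

Expanding Torres's payoff: 143e_T − e_Ne_T − e_T².
∂π/∂e_T = 143 − e_N − 2e_T = 0, so e_T = 71.5 − 0.5e_N.
Likewise for Novak: e_N = 55 − (1/3)e_T.
Substituting the second reaction function into the first: e_T = 71.5 − 0.5(55 − (1/3)e_T), which gives (5/6)e_T = 44 ⇒ e_T = 52.8.
Then e_N = 55 − (1/3)·52.8 = 37.4.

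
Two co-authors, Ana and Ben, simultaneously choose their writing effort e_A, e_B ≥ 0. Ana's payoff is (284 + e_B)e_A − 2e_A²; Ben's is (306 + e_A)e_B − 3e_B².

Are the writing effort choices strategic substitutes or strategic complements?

strategic complements

Expanding Ana's payoff: 284e_A + e_Be_A − 2e_A².
∂π/∂e_A = 284 + e_B − 4e_A = 0, so e_A = 71 + 0.25e_B.
The best-response slope de_A/de_B = 0.25 > 0: the reaction function is upward-sloping, so the choices are strategic complements.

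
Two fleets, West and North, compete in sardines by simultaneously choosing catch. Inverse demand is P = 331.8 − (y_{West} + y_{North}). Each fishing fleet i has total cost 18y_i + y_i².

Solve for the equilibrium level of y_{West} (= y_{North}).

62.76

Fishing fleet West's profit: π = y_{West}(331.8 − (y_{West} + y_{North})) − 18y_{West} − y_{West}².
∂π/∂y_{West} = 313.8 − 4y_{West} − y_{North} = 0, so y_{West} = 78.45 − 0.25y_{North}.
By symmetry y_{North} = y_{West}; substituting into the reaction function, 1.25y_{West} = 78.45 and y_{West} = 62.76.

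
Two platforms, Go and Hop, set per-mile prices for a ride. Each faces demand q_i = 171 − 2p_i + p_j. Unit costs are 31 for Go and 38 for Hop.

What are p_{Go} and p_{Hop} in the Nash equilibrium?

78.6, 81.4

Go's profit: π = (p_{Go} − 31)(171 − 2p_{Go} + p_{Hop}).
∂π/∂p_{Go} = 233 − 4p_{Go} + p_{Hop} = 0 ⇒ p_{Go} = 58.25 + 0.25p_{Hop}.
Similarly p_{Hop} = 61.75 + 0.25p_{Go}.
Substituting the second reaction function into the first: p_{Go} = 58.25 + 0.25(61.75 + 0.25p_{Go}), which gives 0.9375p_{Go} = 73.6875 ⇒ p_{Go} = 78.6.
Then p_{Hop} = 61.75 + 0.25·78.6 = 81.4.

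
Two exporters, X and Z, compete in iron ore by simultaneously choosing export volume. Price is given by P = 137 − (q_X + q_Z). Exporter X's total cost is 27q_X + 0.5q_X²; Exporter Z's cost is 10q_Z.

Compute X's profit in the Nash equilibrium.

Exporter X's profit: π = q_X(137 − (q_X + q_Z)) − 27q_X − 0.5q_X².
∂π/∂q_X = 110 − 3q_X − q_Z = 0, so q_X = 110/3 − (1/3)q_Z.
For Z: ∂π/∂q_Z = 127 − 2q_Z − q_X = 0 ⇒ q_Z = 63.5 − 0.5q_X.
Solving the two reaction functions simultaneously: (1 − (−1/3)(−0.5))q_X = 110/3 − (1/3)·63.5, so (5/6)q_X = 15.5 and q_X = 18.6.
Then q_Z = 63.5 − 0.5·18.6 = 54.2.
Price P = 137 − 72.8 = 64.2.
X's profit: (64.2 − 27)·18.6 − 0.5(18.6)² = 518.94.

518.94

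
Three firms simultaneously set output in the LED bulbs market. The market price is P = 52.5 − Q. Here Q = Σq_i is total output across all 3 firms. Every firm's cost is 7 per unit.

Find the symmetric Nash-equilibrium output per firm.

11.375

A representative firm's profit is π_i = q_i(52.5 − Q) − 7q_i, with Q = q_i + Σ_{j≠i} q_j.
First-order condition: 45.5 − 2q_i − Σ_{j≠i} q_j = 0.
With identical firms, set every q_j = q: then 45.5 − 2q − 2q = 0, i.e. q = 45.5/4 = 11.375.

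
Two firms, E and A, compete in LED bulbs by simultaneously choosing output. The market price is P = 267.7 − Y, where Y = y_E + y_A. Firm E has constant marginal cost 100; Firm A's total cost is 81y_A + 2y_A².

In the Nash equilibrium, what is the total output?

93.2

Firm E's profit: π = y_E(267.7 − (y_E + y_A)) − 100y_E.
∂π/∂y_E = 167.7 − 2y_E − y_A = 0, so y_E = 83.85 − 0.5y_A.
For A: ∂π/∂y_A = 186.7 − 6y_A − y_E = 0 ⇒ y_A = 1867/60 − (1/6)y_E.
Plugging y_A into E's best response: y_E = 83.85 − 0.5(1867/60 − (1/6)y_E) ⇒ (11/12)y_E = 1639/24, so y_E = 74.5.
Then y_A = 1867/60 − (1/6)·74.5 = 18.7.
Total output: 74.5 + 18.7 = 93.2.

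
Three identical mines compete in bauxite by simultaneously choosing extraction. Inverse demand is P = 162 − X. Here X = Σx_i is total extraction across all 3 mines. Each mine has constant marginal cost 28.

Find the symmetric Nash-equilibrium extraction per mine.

33.5

A representative mine's profit is π_i = x_i(162 − X) − 28x_i, with X = x_i + Σ_{j≠i} x_j.
First-order condition: 134 − 2x_i − Σ_{j≠i} x_j = 0.
With identical mines, set every x_j = x: then 134 − 2x − 2x = 0, i.e. x = 134/4 = 33.5.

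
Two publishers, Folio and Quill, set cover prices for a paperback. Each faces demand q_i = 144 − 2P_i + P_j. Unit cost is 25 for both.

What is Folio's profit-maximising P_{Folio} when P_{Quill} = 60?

Folio's profit: π = (P_{Folio} − 25)(144 − 2P_{Folio} + P_{Quill}).
∂π/∂P_{Folio} = 194 − 4P_{Folio} + P_{Quill} = 0 ⇒ P_{Folio} = 48.5 + 0.25P_{Quill}.
At P_{Quill} = 60: P_{Folio} = 48.5 + 0.25·60 = 63.5.

63.5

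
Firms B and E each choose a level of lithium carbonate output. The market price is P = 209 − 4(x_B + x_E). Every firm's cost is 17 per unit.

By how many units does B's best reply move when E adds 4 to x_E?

-2

Firm B's profit: π = x_B(209 − 4(x_B + x_E)) − 17x_B.
∂π/∂x_B = 192 − 8x_B − 4x_E = 0, so x_B = 24 − 0.5x_E.
The reaction-function slope is −0.5, so a 4-unit rise in x_E moves x_B by −0.5 × 4 = −2. B's best response falls — the actions are strategic substitutes.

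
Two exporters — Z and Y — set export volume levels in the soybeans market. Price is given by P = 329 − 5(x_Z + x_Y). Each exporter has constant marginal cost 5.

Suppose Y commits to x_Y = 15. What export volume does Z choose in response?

Exporter Z's profit: π = x_Z(329 − 5(x_Z + x_Y)) − 5x_Z.
∂π/∂x_Z = 324 − 10x_Z − 5x_Y = 0, so x_Z = 32.4 − 0.5x_Y.
At x_Y = 15: x_Z = 32.4 − 0.5·15 = 24.9.

24.9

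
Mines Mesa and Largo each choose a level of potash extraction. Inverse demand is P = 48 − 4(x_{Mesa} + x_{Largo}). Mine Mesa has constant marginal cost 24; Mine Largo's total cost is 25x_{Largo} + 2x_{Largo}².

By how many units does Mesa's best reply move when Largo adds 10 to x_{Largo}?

Mine Mesa's profit: π = x_{Mesa}(48 − 4(x_{Mesa} + x_{Largo})) − 24x_{Mesa}.
∂π/∂x_{Mesa} = 24 − 8x_{Mesa} − 4x_{Largo} = 0, so x_{Mesa} = 3 − 0.5x_{Largo}.
The reaction-function slope is −0.5, so a 10-unit rise in x_{Largo} moves x_{Mesa} by −0.5 × 10 = −5. Mesa's best response falls — the actions are strategic substitutes.

-5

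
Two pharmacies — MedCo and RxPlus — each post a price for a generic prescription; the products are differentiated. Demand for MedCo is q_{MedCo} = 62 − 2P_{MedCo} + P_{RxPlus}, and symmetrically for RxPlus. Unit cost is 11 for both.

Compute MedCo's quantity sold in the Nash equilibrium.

34

MedCo's profit: π = (P_{MedCo} − 11)(62 − 2P_{MedCo} + P_{RxPlus}).
∂π/∂P_{MedCo} = 84 − 4P_{MedCo} + P_{RxPlus} = 0 ⇒ P_{MedCo} = 21 + 0.25P_{RxPlus}.
Setting P_{MedCo} = P_{RxPlus} in the reaction function: P_{MedCo} = 21 + 0.25P_{MedCo}, so P_{MedCo} = 21 / 0.75 = 28.
q_{MedCo} = 62 − 2·28 + 28 = 34.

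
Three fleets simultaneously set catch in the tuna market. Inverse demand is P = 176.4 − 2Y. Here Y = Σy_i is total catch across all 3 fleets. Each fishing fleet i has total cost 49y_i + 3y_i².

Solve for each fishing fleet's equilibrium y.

9.1

A representative fishing fleet's profit is π_i = y_i(176.4 − 2Y) − 49y_i − 3y_i², with Y = y_i + Σ_{j≠i} y_j.
First-order condition: 127.4 − 10y_i − 2Σ_{j≠i} y_j = 0.
Imposing symmetry (y_j = y for all j) turns Σ_{j≠i} y_j into 2y, so 127.4 = 14y and y = 9.1.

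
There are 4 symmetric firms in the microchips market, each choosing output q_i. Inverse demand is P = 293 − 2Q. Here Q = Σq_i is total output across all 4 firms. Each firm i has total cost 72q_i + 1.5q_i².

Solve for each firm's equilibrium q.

17

A representative firm's profit is π_i = q_i(293 − 2Q) − 72q_i − 1.5q_i², with Q = q_i + Σ_{j≠i} q_j.
First-order condition: 221 − 7q_i − 2Σ_{j≠i} q_j = 0.
With identical firms, set every q_j = q: then 221 − 7q − 6q = 0, i.e. q = 221/13 = 17.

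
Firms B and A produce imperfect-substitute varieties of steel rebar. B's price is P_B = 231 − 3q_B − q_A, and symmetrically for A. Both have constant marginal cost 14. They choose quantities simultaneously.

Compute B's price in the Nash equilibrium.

107

Firm B's profit: π = q_B(231 − 3q_B − q_A) − 14q_B.
∂π/∂q_B = 217 − 6q_B − q_A = 0 ⇒ q_B = 217/6 − (1/6)q_A.
The game is symmetric, so in equilibrium q_A = q_B: the reaction function gives (7/6)q_B = 217/6, hence q_B = 31.
P_B = 231 − 3·31 − 31 = 107.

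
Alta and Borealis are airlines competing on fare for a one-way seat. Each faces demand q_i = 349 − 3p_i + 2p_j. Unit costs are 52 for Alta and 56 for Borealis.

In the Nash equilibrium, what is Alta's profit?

Alta's profit: π = (p_{Alta} − 52)(349 − 3p_{Alta} + 2p_{Borealis}).
∂π/∂p_{Alta} = 505 − 6p_{Alta} + 2p_{Borealis} = 0 ⇒ p_{Alta} = 505/6 + (1/3)p_{Borealis}.
Similarly p_{Borealis} = 517/6 + (1/3)p_{Alta}.
Solving the two reaction functions simultaneously: (1 − (1/3)(1/3))p_{Alta} = 505/6 + (1/3)·(517/6), so (8/9)p_{Alta} = 1016/9 and p_{Alta} = 127.
Then p_{Borealis} = 517/6 + (1/3)·127 = 128.5.
q_{Alta} = 349 − 3·127 + 2·128.5 = 225.
Profit = (127 − 52)·225 = 16875.

16875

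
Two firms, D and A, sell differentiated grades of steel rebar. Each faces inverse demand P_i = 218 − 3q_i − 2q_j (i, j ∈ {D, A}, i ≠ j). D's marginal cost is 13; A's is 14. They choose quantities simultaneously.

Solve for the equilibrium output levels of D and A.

Firm D's profit: π = q_D(218 − 3q_D − 2q_A) − 13q_D.
∂π/∂q_D = 205 − 6q_D − 2q_A = 0 ⇒ q_D = 205/6 − (1/3)q_A.
Similarly q_A = 34 − (1/3)q_D.
Solving the two reaction functions simultaneously: (1 − (−1/3)(−1/3))q_D = 205/6 − (1/3)·34, so (8/9)q_D = 137/6 and q_D = 25.6875.
Then q_A = 34 − (1/3)·25.6875 = 25.4375.

25.6875, 25.4375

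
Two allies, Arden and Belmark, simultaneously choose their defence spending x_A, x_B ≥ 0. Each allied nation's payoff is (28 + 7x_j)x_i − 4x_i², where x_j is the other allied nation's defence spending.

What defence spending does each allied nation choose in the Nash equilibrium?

28

Arden's payoff is (28 + 7x_B)x_A − 4x_A².
∂π/∂x_A = 28 + 7x_B − 8x_A = 0, so x_A = 3.5 + 0.875x_B.
By symmetry x_B = x_A; substituting into the reaction function, 0.125x_A = 3.5 and x_A = 28.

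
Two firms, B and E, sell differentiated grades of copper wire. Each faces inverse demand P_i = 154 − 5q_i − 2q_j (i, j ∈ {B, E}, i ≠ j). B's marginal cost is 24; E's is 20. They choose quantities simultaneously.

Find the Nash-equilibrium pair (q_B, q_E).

10.75, 11.25

Firm B's profit: π = q_B(154 − 5q_B − 2q_E) − 24q_B.
∂π/∂q_B = 130 − 10q_B − 2q_E = 0 ⇒ q_B = 13 − 0.2q_E.
Similarly q_E = 13.4 − 0.2q_B.
Plugging q_E into B's best response: q_B = 13 − 0.2(13.4 − 0.2q_B) ⇒ 0.96q_B = 10.32, so q_B = 10.75.
Then q_E = 13.4 − 0.2·10.75 = 11.25.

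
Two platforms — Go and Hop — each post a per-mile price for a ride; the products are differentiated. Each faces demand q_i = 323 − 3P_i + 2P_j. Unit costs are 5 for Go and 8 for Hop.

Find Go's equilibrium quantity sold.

240.1875

Go's profit: π = (P_{Go} − 5)(323 − 3P_{Go} + 2P_{Hop}).
∂π/∂P_{Go} = 338 − 6P_{Go} + 2P_{Hop} = 0 ⇒ P_{Go} = 169/3 + (1/3)P_{Hop}.
Similarly P_{Hop} = 347/6 + (1/3)P_{Go}.
Solving the two reaction functions simultaneously: (1 − (1/3)(1/3))P_{Go} = 169/3 + (1/3)·(347/6), so (8/9)P_{Go} = 1361/18 and P_{Go} = 85.0625.
Then P_{Hop} = 347/6 + (1/3)·85.0625 = 86.1875.
q_{Go} = 323 − 3·85.0625 + 2·86.1875 = 240.1875.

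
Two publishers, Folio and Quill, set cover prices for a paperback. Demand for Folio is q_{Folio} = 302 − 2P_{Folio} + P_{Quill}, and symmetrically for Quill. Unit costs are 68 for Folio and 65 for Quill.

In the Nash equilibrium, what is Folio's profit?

12043.52

Folio's profit: π = (P_{Folio} − 68)(302 − 2P_{Folio} + P_{Quill}).
∂π/∂P_{Folio} = 438 − 4P_{Folio} + P_{Quill} = 0 ⇒ P_{Folio} = 109.5 + 0.25P_{Quill}.
Similarly P_{Quill} = 108 + 0.25P_{Folio}.
Solving the two reaction functions simultaneously: (1 − (0.25)(0.25))P_{Folio} = 109.5 + 0.25·108, so 0.9375P_{Folio} = 136.5 and P_{Folio} = 145.6.
Then P_{Quill} = 108 + 0.25·145.6 = 144.4.
q_{Folio} = 302 − 2·145.6 + 144.4 = 155.2.
Profit = (145.6 − 68)·155.2 = 12043.52.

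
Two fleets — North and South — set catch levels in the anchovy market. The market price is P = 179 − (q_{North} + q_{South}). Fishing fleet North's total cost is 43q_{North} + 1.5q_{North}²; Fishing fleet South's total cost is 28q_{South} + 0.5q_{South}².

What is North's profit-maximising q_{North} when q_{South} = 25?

22.2

Fishing fleet North's profit: π = q_{North}(179 − (q_{North} + q_{South})) − 43q_{North} − 1.5q_{North}².
∂π/∂q_{North} = 136 − 5q_{North} − q_{South} = 0, so q_{North} = 27.2 − 0.2q_{South}.
At q_{South} = 25: q_{North} = 27.2 − 0.2·25 = 22.2.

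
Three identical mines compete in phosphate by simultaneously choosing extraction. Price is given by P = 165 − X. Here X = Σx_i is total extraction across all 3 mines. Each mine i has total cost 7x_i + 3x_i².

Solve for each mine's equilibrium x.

A representative mine's profit is π_i = x_i(165 − X) − 7x_i − 3x_i², with X = x_i + Σ_{j≠i} x_j.
First-order condition: 158 − 8x_i − Σ_{j≠i} x_j = 0.
Imposing symmetry (x_j = x for all j) turns Σ_{j≠i} x_j into 2x, so 158 = 10x and x = 15.8.

15.8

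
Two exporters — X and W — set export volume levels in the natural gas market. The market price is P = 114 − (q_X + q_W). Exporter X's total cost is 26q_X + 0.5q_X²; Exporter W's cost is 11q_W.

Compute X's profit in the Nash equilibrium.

319.74

Exporter X's profit: π = q_X(114 − (q_X + q_W)) − 26q_X − 0.5q_X².
∂π/∂q_X = 88 − 3q_X − q_W = 0, so q_X = 88/3 − (1/3)q_W.
For W: ∂π/∂q_W = 103 − 2q_W − q_X = 0 ⇒ q_W = 51.5 − 0.5q_X.
Solving the two reaction functions simultaneously: (1 − (−1/3)(−0.5))q_X = 88/3 − (1/3)·51.5, so (5/6)q_X = 73/6 and q_X = 14.6.
Then q_W = 51.5 − 0.5·14.6 = 44.2.
Price P = 114 − 58.8 = 55.2.
X's profit: (55.2 − 26)·14.6 − 0.5(14.6)² = 319.74.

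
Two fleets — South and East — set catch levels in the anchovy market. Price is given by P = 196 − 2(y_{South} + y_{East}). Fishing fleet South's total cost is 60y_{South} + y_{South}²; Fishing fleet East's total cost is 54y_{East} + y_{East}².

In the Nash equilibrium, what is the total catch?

Fishing fleet South's profit: π = y_{South}(196 − 2(y_{South} + y_{East})) − 60y_{South} − y_{South}².
∂π/∂y_{South} = 136 − 6y_{South} − 2y_{East} = 0, so y_{South} = 68/3 − (1/3)y_{East}.
By the same steps for East: y_{East} = 71/3 − (1/3)y_{South}.
Plugging y_{East} into South's best response: y_{South} = 68/3 − (1/3)(71/3 − (1/3)y_{South}) ⇒ (8/9)y_{South} = 133/9, so y_{South} = 16.625.
Then y_{East} = 71/3 − (1/3)·16.625 = 18.125.
Total catch: 16.625 + 18.125 = 34.75.

34.75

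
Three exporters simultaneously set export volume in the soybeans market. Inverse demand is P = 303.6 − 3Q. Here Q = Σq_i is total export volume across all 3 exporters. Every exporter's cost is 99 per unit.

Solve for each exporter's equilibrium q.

A representative exporter's profit is π_i = q_i(303.6 − 3Q) − 99q_i, with Q = q_i + Σ_{j≠i} q_j.
First-order condition: 204.6 − 6q_i − 3Σ_{j≠i} q_j = 0.
In a symmetric equilibrium every exporter chooses the same q, so Σ_{j≠i} q_j = 2q. The condition becomes 204.6 − 12q = 0, giving q = 204.6/12 = 17.05.

17.05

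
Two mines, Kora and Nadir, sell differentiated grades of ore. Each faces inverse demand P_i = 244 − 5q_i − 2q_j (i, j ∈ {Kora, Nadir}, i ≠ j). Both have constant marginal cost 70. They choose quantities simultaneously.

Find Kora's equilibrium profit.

Mine Kora's profit: π = q_{Kora}(244 − 5q_{Kora} − 2q_{Nadir}) − 70q_{Kora}.
∂π/∂q_{Kora} = 174 − 10q_{Kora} − 2q_{Nadir} = 0 ⇒ q_{Kora} = 17.4 − 0.2q_{Nadir}.
By symmetry q_{Nadir} = q_{Kora}; substituting into the reaction function, 1.2q_{Kora} = 17.4 and q_{Kora} = 14.5.
P_{Kora} = 244 − 5·14.5 − 2·14.5 = 142.5.
Profit = (142.5 − 70)·14.5 = 1051.25.

1051.25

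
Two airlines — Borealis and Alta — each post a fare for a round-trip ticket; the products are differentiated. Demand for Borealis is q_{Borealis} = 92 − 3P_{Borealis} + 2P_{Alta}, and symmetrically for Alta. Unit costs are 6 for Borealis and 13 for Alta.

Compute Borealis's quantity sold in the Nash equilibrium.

68.4375

Borealis's profit: π = (P_{Borealis} − 6)(92 − 3P_{Borealis} + 2P_{Alta}).
∂π/∂P_{Borealis} = 110 − 6P_{Borealis} + 2P_{Alta} = 0 ⇒ P_{Borealis} = 55/3 + (1/3)P_{Alta}.
Similarly P_{Alta} = 131/6 + (1/3)P_{Borealis}.
Solving the two reaction functions simultaneously: (1 − (1/3)(1/3))P_{Borealis} = 55/3 + (1/3)·(131/6), so (8/9)P_{Borealis} = 461/18 and P_{Borealis} = 28.8125.
Then P_{Alta} = 131/6 + (1/3)·28.8125 = 31.4375.
q_{Borealis} = 92 − 3·28.8125 + 2·31.4375 = 68.4375.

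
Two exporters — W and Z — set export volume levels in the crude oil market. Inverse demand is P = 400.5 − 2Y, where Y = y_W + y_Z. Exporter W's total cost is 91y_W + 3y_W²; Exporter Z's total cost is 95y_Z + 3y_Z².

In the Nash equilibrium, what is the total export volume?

51.25

Exporter W's profit: π = y_W(400.5 − 2(y_W + y_Z)) − 91y_W − 3y_W².
∂π/∂y_W = 309.5 − 10y_W − 2y_Z = 0, so y_W = 30.95 − 0.2y_Z.
By the same steps for Z: y_Z = 30.55 − 0.2y_W.
Solving the two reaction functions simultaneously: (1 − (−0.2)(−0.2))y_W = 30.95 − 0.2·30.55, so 0.96y_W = 24.84 and y_W = 25.875.
Then y_Z = 30.55 − 0.2·25.875 = 25.375.
Total export volume: 25.875 + 25.375 = 51.25.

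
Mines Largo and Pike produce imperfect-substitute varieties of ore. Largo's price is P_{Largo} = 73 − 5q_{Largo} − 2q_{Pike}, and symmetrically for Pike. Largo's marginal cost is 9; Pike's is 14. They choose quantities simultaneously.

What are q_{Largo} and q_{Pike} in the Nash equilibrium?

Mine Largo's profit: π = q_{Largo}(73 − 5q_{Largo} − 2q_{Pike}) − 9q_{Largo}.
∂π/∂q_{Largo} = 64 − 10q_{Largo} − 2q_{Pike} = 0 ⇒ q_{Largo} = 6.4 − 0.2q_{Pike}.
Similarly q_{Pike} = 5.9 − 0.2q_{Largo}.
Substituting the second reaction function into the first: q_{Largo} = 6.4 − 0.2(5.9 − 0.2q_{Largo}), which gives 0.96q_{Largo} = 5.22 ⇒ q_{Largo} = 5.4375.
Then q_{Pike} = 5.9 − 0.2·5.4375 = 4.8125.

5.4375, 4.8125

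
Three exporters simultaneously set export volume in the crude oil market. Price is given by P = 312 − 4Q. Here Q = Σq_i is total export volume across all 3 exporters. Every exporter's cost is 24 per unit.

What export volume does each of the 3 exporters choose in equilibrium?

18

A representative exporter's profit is π_i = q_i(312 − 4Q) − 24q_i, with Q = q_i + Σ_{j≠i} q_j.
First-order condition: 288 − 8q_i − 4Σ_{j≠i} q_j = 0.
In a symmetric equilibrium every exporter chooses the same q, so Σ_{j≠i} q_j = 2q. The condition becomes 288 − 16q = 0, giving q = 288/16 = 18.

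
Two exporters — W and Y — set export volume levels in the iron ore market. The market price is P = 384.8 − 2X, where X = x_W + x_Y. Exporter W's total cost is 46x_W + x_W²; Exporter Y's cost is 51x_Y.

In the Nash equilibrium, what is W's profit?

3545.9532

Exporter W's profit: π = x_W(384.8 − 2(x_W + x_Y)) − 46x_W − x_W².
∂π/∂x_W = 338.8 − 6x_W − 2x_Y = 0, so x_W = 847/15 − (1/3)x_Y.
For Y: ∂π/∂x_Y = 333.8 − 4x_Y − 2x_W = 0 ⇒ x_Y = 83.45 − 0.5x_W.
Substituting the second reaction function into the first: x_W = 847/15 − (1/3)(83.45 − 0.5x_W), which gives (5/6)x_W = 28.65 ⇒ x_W = 34.38.
Then x_Y = 83.45 − 0.5·34.38 = 66.26.
Price P = 384.8 − 2·100.64 = 183.52.
W's profit: (183.52 − 46)·34.38 − (34.38)² = 3545.9532.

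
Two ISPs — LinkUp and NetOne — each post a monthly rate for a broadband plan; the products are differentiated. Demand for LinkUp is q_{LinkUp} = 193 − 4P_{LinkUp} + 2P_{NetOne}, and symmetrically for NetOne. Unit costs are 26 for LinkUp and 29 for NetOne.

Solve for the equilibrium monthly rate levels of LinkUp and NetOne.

LinkUp's profit: π = (P_{LinkUp} − 26)(193 − 4P_{LinkUp} + 2P_{NetOne}).
∂π/∂P_{LinkUp} = 297 − 8P_{LinkUp} + 2P_{NetOne} = 0 ⇒ P_{LinkUp} = 37.125 + 0.25P_{NetOne}.
Similarly P_{NetOne} = 38.625 + 0.25P_{LinkUp}.
Substituting the second reaction function into the first: P_{LinkUp} = 37.125 + 0.25(38.625 + 0.25P_{LinkUp}), which gives 0.9375P_{LinkUp} = 1497/32 ⇒ P_{LinkUp} = 49.9.
Then P_{NetOne} = 38.625 + 0.25·49.9 = 51.1.

49.9, 51.1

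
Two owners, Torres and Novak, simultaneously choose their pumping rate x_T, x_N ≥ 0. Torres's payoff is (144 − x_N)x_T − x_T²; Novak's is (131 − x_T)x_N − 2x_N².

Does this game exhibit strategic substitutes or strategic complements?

Expanding Torres's payoff: 144x_T − x_Nx_T − x_T².
∂π/∂x_T = 144 − x_N − 2x_T = 0, so x_T = 72 − 0.5x_N.
The best-response slope dx_T/dx_N = −0.5 < 0: the reaction function is downward-sloping, so the choices are strategic substitutes.

strategic substitutes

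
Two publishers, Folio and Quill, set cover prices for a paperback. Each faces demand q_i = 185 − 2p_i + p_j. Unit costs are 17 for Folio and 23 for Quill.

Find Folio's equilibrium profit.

Folio's profit: π = (p_{Folio} − 17)(185 − 2p_{Folio} + p_{Quill}).
∂π/∂p_{Folio} = 219 − 4p_{Folio} + p_{Quill} = 0 ⇒ p_{Folio} = 54.75 + 0.25p_{Quill}.
Similarly p_{Quill} = 57.75 + 0.25p_{Folio}.
Substituting the second reaction function into the first: p_{Folio} = 54.75 + 0.25(57.75 + 0.25p_{Folio}), which gives 0.9375p_{Folio} = 69.1875 ⇒ p_{Folio} = 73.8.
Then p_{Quill} = 57.75 + 0.25·73.8 = 76.2.
q_{Folio} = 185 − 2·73.8 + 76.2 = 113.6.
Profit = (73.8 − 17)·113.6 = 6452.48.

6452.48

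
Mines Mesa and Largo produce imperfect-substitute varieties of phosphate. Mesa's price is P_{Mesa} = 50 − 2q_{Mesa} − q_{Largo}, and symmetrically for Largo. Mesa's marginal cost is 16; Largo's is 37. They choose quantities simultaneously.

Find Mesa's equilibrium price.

Mine Mesa's profit: π = q_{Mesa}(50 − 2q_{Mesa} − q_{Largo}) − 16q_{Mesa}.
∂π/∂q_{Mesa} = 34 − 4q_{Mesa} − q_{Largo} = 0 ⇒ q_{Mesa} = 8.5 − 0.25q_{Largo}.
Similarly q_{Largo} = 3.25 − 0.25q_{Mesa}.
Plugging q_{Largo} into Mesa's best response: q_{Mesa} = 8.5 − 0.25(3.25 − 0.25q_{Mesa}) ⇒ 0.9375q_{Mesa} = 7.6875, so q_{Mesa} = 8.2.
Then q_{Largo} = 3.25 − 0.25·8.2 = 1.2.
P_{Mesa} = 50 − 2·8.2 − 1.2 = 32.4.

32.4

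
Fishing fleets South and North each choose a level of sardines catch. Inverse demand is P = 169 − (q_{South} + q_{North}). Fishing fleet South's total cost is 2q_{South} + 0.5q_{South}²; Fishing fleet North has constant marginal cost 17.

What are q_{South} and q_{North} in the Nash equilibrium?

36.4, 57.8

Fishing fleet South's profit: π = q_{South}(169 − (q_{South} + q_{North})) − 2q_{South} − 0.5q_{South}².
∂π/∂q_{South} = 167 − 3q_{South} − q_{North} = 0, so q_{South} = 167/3 − (1/3)q_{North}.
For North: ∂π/∂q_{North} = 152 − 2q_{North} − q_{South} = 0 ⇒ q_{North} = 76 − 0.5q_{South}.
Substituting the second reaction function into the first: q_{South} = 167/3 − (1/3)(76 − 0.5q_{South}), which gives (5/6)q_{South} = 91/3 ⇒ q_{South} = 36.4.
Then q_{North} = 76 − 0.5·36.4 = 57.8.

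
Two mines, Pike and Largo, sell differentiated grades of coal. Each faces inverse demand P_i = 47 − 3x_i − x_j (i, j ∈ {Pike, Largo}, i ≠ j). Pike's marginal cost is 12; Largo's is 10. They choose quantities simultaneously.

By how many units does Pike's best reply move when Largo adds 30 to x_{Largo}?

-5

Mine Pike's profit: π = x_{Pike}(47 − 3x_{Pike} − x_{Largo}) − 12x_{Pike}.
∂π/∂x_{Pike} = 35 − 6x_{Pike} − x_{Largo} = 0 ⇒ x_{Pike} = 35/6 − (1/6)x_{Largo}.
The reaction-function slope is −1/6, so a 30-unit rise in x_{Largo} moves x_{Pike} by −1/6 × 30 = −5. Pike's best response falls — the actions are strategic substitutes.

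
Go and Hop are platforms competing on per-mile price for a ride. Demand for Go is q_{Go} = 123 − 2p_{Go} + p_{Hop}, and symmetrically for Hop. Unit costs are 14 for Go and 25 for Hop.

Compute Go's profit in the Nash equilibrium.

Go's profit: π = (p_{Go} − 14)(123 − 2p_{Go} + p_{Hop}).
∂π/∂p_{Go} = 151 − 4p_{Go} + p_{Hop} = 0 ⇒ p_{Go} = 37.75 + 0.25p_{Hop}.
Similarly p_{Hop} = 43.25 + 0.25p_{Go}.
Plugging p_{Hop} into Go's best response: p_{Go} = 37.75 + 0.25(43.25 + 0.25p_{Go}) ⇒ 0.9375p_{Go} = 48.5625, so p_{Go} = 51.8.
Then p_{Hop} = 43.25 + 0.25·51.8 = 56.2.
q_{Go} = 123 − 2·51.8 + 56.2 = 75.6.
Profit = (51.8 − 14)·75.6 = 2857.68.

2857.68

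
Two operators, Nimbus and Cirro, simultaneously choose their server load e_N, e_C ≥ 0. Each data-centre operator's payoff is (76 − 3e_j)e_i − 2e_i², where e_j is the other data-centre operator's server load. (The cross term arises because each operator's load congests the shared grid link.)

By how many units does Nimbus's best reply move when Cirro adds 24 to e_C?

Nimbus's payoff is (76 − 3e_C)e_N − 2e_N².
∂π/∂e_N = 76 − 3e_C − 4e_N = 0, so e_N = 19 − 0.75e_C.
The reaction-function slope is −0.75, so a 24-unit rise in e_C moves e_N by −0.75 × 24 = −18. Nimbus's best response falls — the actions are strategic substitutes.

-18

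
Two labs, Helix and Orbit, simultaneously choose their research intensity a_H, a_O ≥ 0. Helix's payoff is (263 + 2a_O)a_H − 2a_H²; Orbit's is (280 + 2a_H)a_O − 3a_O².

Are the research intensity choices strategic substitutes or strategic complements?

strategic complements

Expanding Helix's payoff: 263a_H + 2a_Oa_H − 2a_H².
∂π/∂a_H = 263 + 2a_O − 4a_H = 0, so a_H = 65.75 + 0.5a_O.
The best-response slope da_H/da_O = 0.5 > 0: the reaction function is upward-sloping, so the choices are strategic complements.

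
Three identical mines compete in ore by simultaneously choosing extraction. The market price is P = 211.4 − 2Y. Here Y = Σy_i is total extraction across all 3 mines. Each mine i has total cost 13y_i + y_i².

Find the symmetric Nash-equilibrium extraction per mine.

A representative mine's profit is π_i = y_i(211.4 − 2Y) − 13y_i − y_i², with Y = y_i + Σ_{j≠i} y_j.
First-order condition: 198.4 − 6y_i − 2Σ_{j≠i} y_j = 0.
With identical mines, set every y_j = y: then 198.4 − 6y − 4y = 0, i.e. y = 198.4/10 = 19.84.

19.84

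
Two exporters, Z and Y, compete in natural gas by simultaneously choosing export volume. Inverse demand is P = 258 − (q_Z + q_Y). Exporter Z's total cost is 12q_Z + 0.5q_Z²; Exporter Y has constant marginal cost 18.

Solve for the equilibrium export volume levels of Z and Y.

Exporter Z's profit: π = q_Z(258 − (q_Z + q_Y)) − 12q_Z − 0.5q_Z².
∂π/∂q_Z = 246 − 3q_Z − q_Y = 0, so q_Z = 82 − (1/3)q_Y.
For Y: ∂π/∂q_Y = 240 − 2q_Y − q_Z = 0 ⇒ q_Y = 120 − 0.5q_Z.
Solving the two reaction functions simultaneously: (1 − (−1/3)(−0.5))q_Z = 82 − (1/3)·120, so (5/6)q_Z = 42 and q_Z = 50.4.
Then q_Y = 120 − 0.5·50.4 = 94.8.

50.4, 94.8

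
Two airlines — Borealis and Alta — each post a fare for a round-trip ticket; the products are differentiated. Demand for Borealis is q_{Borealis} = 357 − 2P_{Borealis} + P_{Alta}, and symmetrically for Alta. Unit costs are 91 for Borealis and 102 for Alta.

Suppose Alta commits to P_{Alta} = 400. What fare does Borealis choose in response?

Borealis's profit: π = (P_{Borealis} − 91)(357 − 2P_{Borealis} + P_{Alta}).
∂π/∂P_{Borealis} = 539 − 4P_{Borealis} + P_{Alta} = 0 ⇒ P_{Borealis} = 134.75 + 0.25P_{Alta}.
At P_{Alta} = 400: P_{Borealis} = 134.75 + 0.25·400 = 234.75.

234.75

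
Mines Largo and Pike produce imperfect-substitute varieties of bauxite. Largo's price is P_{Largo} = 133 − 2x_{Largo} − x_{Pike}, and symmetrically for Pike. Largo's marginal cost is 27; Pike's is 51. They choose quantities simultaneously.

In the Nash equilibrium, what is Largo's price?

Mine Largo's profit: π = x_{Largo}(133 − 2x_{Largo} − x_{Pike}) − 27x_{Largo}.
∂π/∂x_{Largo} = 106 − 4x_{Largo} − x_{Pike} = 0 ⇒ x_{Largo} = 26.5 − 0.25x_{Pike}.
Similarly x_{Pike} = 20.5 − 0.25x_{Largo}.
Plugging x_{Pike} into Largo's best response: x_{Largo} = 26.5 − 0.25(20.5 − 0.25x_{Largo}) ⇒ 0.9375x_{Largo} = 21.375, so x_{Largo} = 22.8.
Then x_{Pike} = 20.5 − 0.25·22.8 = 14.8.
P_{Largo} = 133 − 2·22.8 − 14.8 = 72.6.

72.6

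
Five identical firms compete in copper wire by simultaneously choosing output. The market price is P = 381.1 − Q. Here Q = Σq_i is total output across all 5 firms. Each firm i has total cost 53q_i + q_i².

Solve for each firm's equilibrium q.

A representative firm's profit is π_i = q_i(381.1 − Q) − 53q_i − q_i², with Q = q_i + Σ_{j≠i} q_j.
First-order condition: 328.1 − 4q_i − Σ_{j≠i} q_j = 0.
In a symmetric equilibrium every firm chooses the same q, so Σ_{j≠i} q_j = 4q. The condition becomes 328.1 − 8q = 0, giving q = 328.1/8 = 41.0125.

41.0125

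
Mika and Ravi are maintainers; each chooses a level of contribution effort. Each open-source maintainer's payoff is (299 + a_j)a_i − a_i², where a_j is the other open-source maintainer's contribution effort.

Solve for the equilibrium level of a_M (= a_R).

299

Mika's payoff is (299 + a_R)a_M − a_M².
∂π/∂a_M = 299 + a_R − 2a_M = 0, so a_M = 149.5 + 0.5a_R.
The game is symmetric, so in equilibrium a_R = a_M: the reaction function gives 0.5a_M = 149.5, hence a_M = 299.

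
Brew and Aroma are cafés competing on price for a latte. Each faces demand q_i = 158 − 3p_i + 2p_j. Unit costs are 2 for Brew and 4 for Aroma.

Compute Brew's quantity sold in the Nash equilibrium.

118.125

Brew's profit: π = (p_{Brew} − 2)(158 − 3p_{Brew} + 2p_{Aroma}).
∂π/∂p_{Brew} = 164 − 6p_{Brew} + 2p_{Aroma} = 0 ⇒ p_{Brew} = 82/3 + (1/3)p_{Aroma}.
Similarly p_{Aroma} = 85/3 + (1/3)p_{Brew}.
Solving the two reaction functions simultaneously: (1 − (1/3)(1/3))p_{Brew} = 82/3 + (1/3)·(85/3), so (8/9)p_{Brew} = 331/9 and p_{Brew} = 41.375.
Then p_{Aroma} = 85/3 + (1/3)·41.375 = 42.125.
q_{Brew} = 158 − 3·41.375 + 2·42.125 = 118.125.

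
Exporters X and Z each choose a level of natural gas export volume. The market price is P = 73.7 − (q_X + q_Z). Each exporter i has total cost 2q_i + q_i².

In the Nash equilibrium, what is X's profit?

411.2712

Exporter X's profit: π = q_X(73.7 − (q_X + q_Z)) − 2q_X − q_X².
∂π/∂q_X = 71.7 − 4q_X − q_Z = 0, so q_X = 17.925 − 0.25q_Z.
Setting q_X = q_Z in the reaction function: q_X = 17.925 − 0.25q_X, so q_X = 17.925 / 1.25 = 14.34.
Price P = 73.7 − 28.68 = 45.02.
X's profit: (45.02 − 2)·14.34 − (14.34)² = 411.2712.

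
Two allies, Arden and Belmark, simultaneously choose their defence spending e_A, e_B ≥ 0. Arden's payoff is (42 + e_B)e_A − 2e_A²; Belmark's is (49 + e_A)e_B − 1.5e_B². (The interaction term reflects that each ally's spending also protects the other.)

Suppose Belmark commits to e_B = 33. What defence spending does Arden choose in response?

18.75

Expanding Arden's payoff: 42e_A + e_Be_A − 2e_A².
∂π/∂e_A = 42 + e_B − 4e_A = 0, so e_A = 10.5 + 0.25e_B.
At e_B = 33: e_A = 10.5 + 0.25·33 = 18.75.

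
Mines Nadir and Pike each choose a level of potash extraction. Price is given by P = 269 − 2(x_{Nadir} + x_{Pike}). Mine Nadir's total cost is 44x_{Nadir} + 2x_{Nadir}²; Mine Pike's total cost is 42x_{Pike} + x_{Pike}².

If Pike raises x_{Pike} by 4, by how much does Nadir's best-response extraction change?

Mine Nadir's profit: π = x_{Nadir}(269 − 2(x_{Nadir} + x_{Pike})) − 44x_{Nadir} − 2x_{Nadir}².
∂π/∂x_{Nadir} = 225 − 8x_{Nadir} − 2x_{Pike} = 0, so x_{Nadir} = 28.125 − 0.25x_{Pike}.
The reaction-function slope is −0.25, so a 4-unit rise in x_{Pike} moves x_{Nadir} by −0.25 × 4 = −1. Nadir's best response falls — the actions are strategic substitutes.

-1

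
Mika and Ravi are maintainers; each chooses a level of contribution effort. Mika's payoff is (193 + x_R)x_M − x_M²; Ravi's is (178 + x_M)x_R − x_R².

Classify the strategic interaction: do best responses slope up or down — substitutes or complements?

strategic complements

Expanding Mika's payoff: 193x_M + x_Rx_M − x_M².
∂π/∂x_M = 193 + x_R − 2x_M = 0, so x_M = 96.5 + 0.5x_R.
The best-response slope dx_M/dx_R = 0.5 > 0: the reaction function is upward-sloping, so the choices are strategic complements.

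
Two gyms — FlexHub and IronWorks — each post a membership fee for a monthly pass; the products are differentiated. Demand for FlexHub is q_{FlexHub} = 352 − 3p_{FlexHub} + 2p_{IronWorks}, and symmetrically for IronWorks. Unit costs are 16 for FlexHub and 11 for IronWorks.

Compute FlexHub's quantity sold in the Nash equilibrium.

249.1875

FlexHub's profit: π = (p_{FlexHub} − 16)(352 − 3p_{FlexHub} + 2p_{IronWorks}).
∂π/∂p_{FlexHub} = 400 − 6p_{FlexHub} + 2p_{IronWorks} = 0 ⇒ p_{FlexHub} = 200/3 + (1/3)p_{IronWorks}.
Similarly p_{IronWorks} = 385/6 + (1/3)p_{FlexHub}.
Substituting the second reaction function into the first: p_{FlexHub} = 200/3 + (1/3)(385/6 + (1/3)p_{FlexHub}), which gives (8/9)p_{FlexHub} = 1585/18 ⇒ p_{FlexHub} = 99.0625.
Then p_{IronWorks} = 385/6 + (1/3)·99.0625 = 97.1875.
q_{FlexHub} = 352 − 3·99.0625 + 2·97.1875 = 249.1875.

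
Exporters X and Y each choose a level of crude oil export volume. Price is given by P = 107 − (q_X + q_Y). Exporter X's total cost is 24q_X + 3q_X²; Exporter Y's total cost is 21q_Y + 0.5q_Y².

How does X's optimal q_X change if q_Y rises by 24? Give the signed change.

-3

Exporter X's profit: π = q_X(107 − (q_X + q_Y)) − 24q_X − 3q_X².
∂π/∂q_X = 83 − 8q_X − q_Y = 0, so q_X = 10.375 − 0.125q_Y.
The reaction-function slope is −0.125, so a 24-unit rise in q_Y moves q_X by −0.125 × 24 = −3. X's best response falls — the actions are strategic substitutes.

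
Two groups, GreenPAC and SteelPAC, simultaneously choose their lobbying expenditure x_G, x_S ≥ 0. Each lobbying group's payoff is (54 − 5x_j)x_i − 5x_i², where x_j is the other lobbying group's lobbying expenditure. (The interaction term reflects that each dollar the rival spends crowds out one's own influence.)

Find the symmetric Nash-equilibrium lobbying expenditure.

3.6

GreenPAC's payoff is (54 − 5x_S)x_G − 5x_G².
∂π/∂x_G = 54 − 5x_S − 10x_G = 0, so x_G = 5.4 − 0.5x_S.
By symmetry x_S = x_G; substituting into the reaction function, 1.5x_G = 5.4 and x_G = 3.6.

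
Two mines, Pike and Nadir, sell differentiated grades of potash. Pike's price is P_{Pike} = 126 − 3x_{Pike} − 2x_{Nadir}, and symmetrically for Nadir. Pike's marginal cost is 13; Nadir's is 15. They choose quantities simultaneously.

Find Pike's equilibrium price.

55.75

Mine Pike's profit: π = x_{Pike}(126 − 3x_{Pike} − 2x_{Nadir}) − 13x_{Pike}.
∂π/∂x_{Pike} = 113 − 6x_{Pike} − 2x_{Nadir} = 0 ⇒ x_{Pike} = 113/6 − (1/3)x_{Nadir}.
Similarly x_{Nadir} = 18.5 − (1/3)x_{Pike}.
Solving the two reaction functions simultaneously: (1 − (−1/3)(−1/3))x_{Pike} = 113/6 − (1/3)·18.5, so (8/9)x_{Pike} = 38/3 and x_{Pike} = 14.25.
Then x_{Nadir} = 18.5 − (1/3)·14.25 = 13.75.
P_{Pike} = 126 − 3·14.25 − 2·13.75 = 55.75.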